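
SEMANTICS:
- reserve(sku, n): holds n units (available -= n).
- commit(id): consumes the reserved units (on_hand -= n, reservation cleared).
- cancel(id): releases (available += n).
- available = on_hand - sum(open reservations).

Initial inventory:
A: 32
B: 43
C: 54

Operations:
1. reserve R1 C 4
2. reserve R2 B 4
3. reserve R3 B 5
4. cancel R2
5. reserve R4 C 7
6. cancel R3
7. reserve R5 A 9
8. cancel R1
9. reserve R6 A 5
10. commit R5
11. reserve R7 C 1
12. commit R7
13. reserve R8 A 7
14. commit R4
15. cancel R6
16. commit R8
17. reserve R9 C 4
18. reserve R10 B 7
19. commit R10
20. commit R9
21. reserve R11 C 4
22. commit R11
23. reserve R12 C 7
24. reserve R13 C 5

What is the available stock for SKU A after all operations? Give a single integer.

Answer: 16

Derivation:
Step 1: reserve R1 C 4 -> on_hand[A=32 B=43 C=54] avail[A=32 B=43 C=50] open={R1}
Step 2: reserve R2 B 4 -> on_hand[A=32 B=43 C=54] avail[A=32 B=39 C=50] open={R1,R2}
Step 3: reserve R3 B 5 -> on_hand[A=32 B=43 C=54] avail[A=32 B=34 C=50] open={R1,R2,R3}
Step 4: cancel R2 -> on_hand[A=32 B=43 C=54] avail[A=32 B=38 C=50] open={R1,R3}
Step 5: reserve R4 C 7 -> on_hand[A=32 B=43 C=54] avail[A=32 B=38 C=43] open={R1,R3,R4}
Step 6: cancel R3 -> on_hand[A=32 B=43 C=54] avail[A=32 B=43 C=43] open={R1,R4}
Step 7: reserve R5 A 9 -> on_hand[A=32 B=43 C=54] avail[A=23 B=43 C=43] open={R1,R4,R5}
Step 8: cancel R1 -> on_hand[A=32 B=43 C=54] avail[A=23 B=43 C=47] open={R4,R5}
Step 9: reserve R6 A 5 -> on_hand[A=32 B=43 C=54] avail[A=18 B=43 C=47] open={R4,R5,R6}
Step 10: commit R5 -> on_hand[A=23 B=43 C=54] avail[A=18 B=43 C=47] open={R4,R6}
Step 11: reserve R7 C 1 -> on_hand[A=23 B=43 C=54] avail[A=18 B=43 C=46] open={R4,R6,R7}
Step 12: commit R7 -> on_hand[A=23 B=43 C=53] avail[A=18 B=43 C=46] open={R4,R6}
Step 13: reserve R8 A 7 -> on_hand[A=23 B=43 C=53] avail[A=11 B=43 C=46] open={R4,R6,R8}
Step 14: commit R4 -> on_hand[A=23 B=43 C=46] avail[A=11 B=43 C=46] open={R6,R8}
Step 15: cancel R6 -> on_hand[A=23 B=43 C=46] avail[A=16 B=43 C=46] open={R8}
Step 16: commit R8 -> on_hand[A=16 B=43 C=46] avail[A=16 B=43 C=46] open={}
Step 17: reserve R9 C 4 -> on_hand[A=16 B=43 C=46] avail[A=16 B=43 C=42] open={R9}
Step 18: reserve R10 B 7 -> on_hand[A=16 B=43 C=46] avail[A=16 B=36 C=42] open={R10,R9}
Step 19: commit R10 -> on_hand[A=16 B=36 C=46] avail[A=16 B=36 C=42] open={R9}
Step 20: commit R9 -> on_hand[A=16 B=36 C=42] avail[A=16 B=36 C=42] open={}
Step 21: reserve R11 C 4 -> on_hand[A=16 B=36 C=42] avail[A=16 B=36 C=38] open={R11}
Step 22: commit R11 -> on_hand[A=16 B=36 C=38] avail[A=16 B=36 C=38] open={}
Step 23: reserve R12 C 7 -> on_hand[A=16 B=36 C=38] avail[A=16 B=36 C=31] open={R12}
Step 24: reserve R13 C 5 -> on_hand[A=16 B=36 C=38] avail[A=16 B=36 C=26] open={R12,R13}
Final available[A] = 16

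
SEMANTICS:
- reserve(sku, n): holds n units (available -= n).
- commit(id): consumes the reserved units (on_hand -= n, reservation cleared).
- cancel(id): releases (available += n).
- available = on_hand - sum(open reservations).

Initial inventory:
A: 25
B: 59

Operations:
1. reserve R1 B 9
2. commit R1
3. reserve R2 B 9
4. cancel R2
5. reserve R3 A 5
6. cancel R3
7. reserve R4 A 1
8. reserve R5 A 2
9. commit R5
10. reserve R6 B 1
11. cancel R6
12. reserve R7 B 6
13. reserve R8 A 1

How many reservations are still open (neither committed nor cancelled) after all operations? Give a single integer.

Answer: 3

Derivation:
Step 1: reserve R1 B 9 -> on_hand[A=25 B=59] avail[A=25 B=50] open={R1}
Step 2: commit R1 -> on_hand[A=25 B=50] avail[A=25 B=50] open={}
Step 3: reserve R2 B 9 -> on_hand[A=25 B=50] avail[A=25 B=41] open={R2}
Step 4: cancel R2 -> on_hand[A=25 B=50] avail[A=25 B=50] open={}
Step 5: reserve R3 A 5 -> on_hand[A=25 B=50] avail[A=20 B=50] open={R3}
Step 6: cancel R3 -> on_hand[A=25 B=50] avail[A=25 B=50] open={}
Step 7: reserve R4 A 1 -> on_hand[A=25 B=50] avail[A=24 B=50] open={R4}
Step 8: reserve R5 A 2 -> on_hand[A=25 B=50] avail[A=22 B=50] open={R4,R5}
Step 9: commit R5 -> on_hand[A=23 B=50] avail[A=22 B=50] open={R4}
Step 10: reserve R6 B 1 -> on_hand[A=23 B=50] avail[A=22 B=49] open={R4,R6}
Step 11: cancel R6 -> on_hand[A=23 B=50] avail[A=22 B=50] open={R4}
Step 12: reserve R7 B 6 -> on_hand[A=23 B=50] avail[A=22 B=44] open={R4,R7}
Step 13: reserve R8 A 1 -> on_hand[A=23 B=50] avail[A=21 B=44] open={R4,R7,R8}
Open reservations: ['R4', 'R7', 'R8'] -> 3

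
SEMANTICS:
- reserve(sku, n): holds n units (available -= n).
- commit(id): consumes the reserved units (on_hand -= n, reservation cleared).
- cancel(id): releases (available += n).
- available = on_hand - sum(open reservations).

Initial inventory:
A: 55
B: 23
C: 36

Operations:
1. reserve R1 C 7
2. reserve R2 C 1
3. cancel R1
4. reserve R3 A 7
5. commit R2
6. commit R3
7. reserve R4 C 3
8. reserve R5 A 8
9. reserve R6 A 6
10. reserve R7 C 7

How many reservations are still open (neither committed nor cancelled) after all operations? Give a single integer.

Answer: 4

Derivation:
Step 1: reserve R1 C 7 -> on_hand[A=55 B=23 C=36] avail[A=55 B=23 C=29] open={R1}
Step 2: reserve R2 C 1 -> on_hand[A=55 B=23 C=36] avail[A=55 B=23 C=28] open={R1,R2}
Step 3: cancel R1 -> on_hand[A=55 B=23 C=36] avail[A=55 B=23 C=35] open={R2}
Step 4: reserve R3 A 7 -> on_hand[A=55 B=23 C=36] avail[A=48 B=23 C=35] open={R2,R3}
Step 5: commit R2 -> on_hand[A=55 B=23 C=35] avail[A=48 B=23 C=35] open={R3}
Step 6: commit R3 -> on_hand[A=48 B=23 C=35] avail[A=48 B=23 C=35] open={}
Step 7: reserve R4 C 3 -> on_hand[A=48 B=23 C=35] avail[A=48 B=23 C=32] open={R4}
Step 8: reserve R5 A 8 -> on_hand[A=48 B=23 C=35] avail[A=40 B=23 C=32] open={R4,R5}
Step 9: reserve R6 A 6 -> on_hand[A=48 B=23 C=35] avail[A=34 B=23 C=32] open={R4,R5,R6}
Step 10: reserve R7 C 7 -> on_hand[A=48 B=23 C=35] avail[A=34 B=23 C=25] open={R4,R5,R6,R7}
Open reservations: ['R4', 'R5', 'R6', 'R7'] -> 4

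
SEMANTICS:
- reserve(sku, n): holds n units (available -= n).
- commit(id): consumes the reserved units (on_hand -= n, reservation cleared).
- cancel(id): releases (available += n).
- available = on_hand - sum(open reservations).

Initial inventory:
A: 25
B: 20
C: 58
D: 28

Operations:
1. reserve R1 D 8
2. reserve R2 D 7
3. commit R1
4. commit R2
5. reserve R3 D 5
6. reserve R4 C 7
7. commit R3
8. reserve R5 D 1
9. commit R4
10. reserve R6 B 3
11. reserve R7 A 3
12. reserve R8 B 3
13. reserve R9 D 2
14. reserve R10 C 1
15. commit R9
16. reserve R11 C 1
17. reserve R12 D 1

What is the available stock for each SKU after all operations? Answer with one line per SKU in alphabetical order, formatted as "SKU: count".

Step 1: reserve R1 D 8 -> on_hand[A=25 B=20 C=58 D=28] avail[A=25 B=20 C=58 D=20] open={R1}
Step 2: reserve R2 D 7 -> on_hand[A=25 B=20 C=58 D=28] avail[A=25 B=20 C=58 D=13] open={R1,R2}
Step 3: commit R1 -> on_hand[A=25 B=20 C=58 D=20] avail[A=25 B=20 C=58 D=13] open={R2}
Step 4: commit R2 -> on_hand[A=25 B=20 C=58 D=13] avail[A=25 B=20 C=58 D=13] open={}
Step 5: reserve R3 D 5 -> on_hand[A=25 B=20 C=58 D=13] avail[A=25 B=20 C=58 D=8] open={R3}
Step 6: reserve R4 C 7 -> on_hand[A=25 B=20 C=58 D=13] avail[A=25 B=20 C=51 D=8] open={R3,R4}
Step 7: commit R3 -> on_hand[A=25 B=20 C=58 D=8] avail[A=25 B=20 C=51 D=8] open={R4}
Step 8: reserve R5 D 1 -> on_hand[A=25 B=20 C=58 D=8] avail[A=25 B=20 C=51 D=7] open={R4,R5}
Step 9: commit R4 -> on_hand[A=25 B=20 C=51 D=8] avail[A=25 B=20 C=51 D=7] open={R5}
Step 10: reserve R6 B 3 -> on_hand[A=25 B=20 C=51 D=8] avail[A=25 B=17 C=51 D=7] open={R5,R6}
Step 11: reserve R7 A 3 -> on_hand[A=25 B=20 C=51 D=8] avail[A=22 B=17 C=51 D=7] open={R5,R6,R7}
Step 12: reserve R8 B 3 -> on_hand[A=25 B=20 C=51 D=8] avail[A=22 B=14 C=51 D=7] open={R5,R6,R7,R8}
Step 13: reserve R9 D 2 -> on_hand[A=25 B=20 C=51 D=8] avail[A=22 B=14 C=51 D=5] open={R5,R6,R7,R8,R9}
Step 14: reserve R10 C 1 -> on_hand[A=25 B=20 C=51 D=8] avail[A=22 B=14 C=50 D=5] open={R10,R5,R6,R7,R8,R9}
Step 15: commit R9 -> on_hand[A=25 B=20 C=51 D=6] avail[A=22 B=14 C=50 D=5] open={R10,R5,R6,R7,R8}
Step 16: reserve R11 C 1 -> on_hand[A=25 B=20 C=51 D=6] avail[A=22 B=14 C=49 D=5] open={R10,R11,R5,R6,R7,R8}
Step 17: reserve R12 D 1 -> on_hand[A=25 B=20 C=51 D=6] avail[A=22 B=14 C=49 D=4] open={R10,R11,R12,R5,R6,R7,R8}

Answer: A: 22
B: 14
C: 49
D: 4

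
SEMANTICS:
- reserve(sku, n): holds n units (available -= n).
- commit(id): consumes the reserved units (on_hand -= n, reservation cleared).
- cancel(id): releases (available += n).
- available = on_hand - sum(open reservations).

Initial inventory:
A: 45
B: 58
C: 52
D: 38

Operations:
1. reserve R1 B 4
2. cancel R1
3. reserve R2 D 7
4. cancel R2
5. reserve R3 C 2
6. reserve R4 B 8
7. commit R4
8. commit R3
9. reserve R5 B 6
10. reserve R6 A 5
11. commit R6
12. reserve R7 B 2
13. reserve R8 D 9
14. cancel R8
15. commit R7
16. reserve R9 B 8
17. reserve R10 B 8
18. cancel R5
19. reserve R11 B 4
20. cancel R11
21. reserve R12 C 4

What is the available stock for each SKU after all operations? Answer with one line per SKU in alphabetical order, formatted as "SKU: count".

Step 1: reserve R1 B 4 -> on_hand[A=45 B=58 C=52 D=38] avail[A=45 B=54 C=52 D=38] open={R1}
Step 2: cancel R1 -> on_hand[A=45 B=58 C=52 D=38] avail[A=45 B=58 C=52 D=38] open={}
Step 3: reserve R2 D 7 -> on_hand[A=45 B=58 C=52 D=38] avail[A=45 B=58 C=52 D=31] open={R2}
Step 4: cancel R2 -> on_hand[A=45 B=58 C=52 D=38] avail[A=45 B=58 C=52 D=38] open={}
Step 5: reserve R3 C 2 -> on_hand[A=45 B=58 C=52 D=38] avail[A=45 B=58 C=50 D=38] open={R3}
Step 6: reserve R4 B 8 -> on_hand[A=45 B=58 C=52 D=38] avail[A=45 B=50 C=50 D=38] open={R3,R4}
Step 7: commit R4 -> on_hand[A=45 B=50 C=52 D=38] avail[A=45 B=50 C=50 D=38] open={R3}
Step 8: commit R3 -> on_hand[A=45 B=50 C=50 D=38] avail[A=45 B=50 C=50 D=38] open={}
Step 9: reserve R5 B 6 -> on_hand[A=45 B=50 C=50 D=38] avail[A=45 B=44 C=50 D=38] open={R5}
Step 10: reserve R6 A 5 -> on_hand[A=45 B=50 C=50 D=38] avail[A=40 B=44 C=50 D=38] open={R5,R6}
Step 11: commit R6 -> on_hand[A=40 B=50 C=50 D=38] avail[A=40 B=44 C=50 D=38] open={R5}
Step 12: reserve R7 B 2 -> on_hand[A=40 B=50 C=50 D=38] avail[A=40 B=42 C=50 D=38] open={R5,R7}
Step 13: reserve R8 D 9 -> on_hand[A=40 B=50 C=50 D=38] avail[A=40 B=42 C=50 D=29] open={R5,R7,R8}
Step 14: cancel R8 -> on_hand[A=40 B=50 C=50 D=38] avail[A=40 B=42 C=50 D=38] open={R5,R7}
Step 15: commit R7 -> on_hand[A=40 B=48 C=50 D=38] avail[A=40 B=42 C=50 D=38] open={R5}
Step 16: reserve R9 B 8 -> on_hand[A=40 B=48 C=50 D=38] avail[A=40 B=34 C=50 D=38] open={R5,R9}
Step 17: reserve R10 B 8 -> on_hand[A=40 B=48 C=50 D=38] avail[A=40 B=26 C=50 D=38] open={R10,R5,R9}
Step 18: cancel R5 -> on_hand[A=40 B=48 C=50 D=38] avail[A=40 B=32 C=50 D=38] open={R10,R9}
Step 19: reserve R11 B 4 -> on_hand[A=40 B=48 C=50 D=38] avail[A=40 B=28 C=50 D=38] open={R10,R11,R9}
Step 20: cancel R11 -> on_hand[A=40 B=48 C=50 D=38] avail[A=40 B=32 C=50 D=38] open={R10,R9}
Step 21: reserve R12 C 4 -> on_hand[A=40 B=48 C=50 D=38] avail[A=40 B=32 C=46 D=38] open={R10,R12,R9}

Answer: A: 40
B: 32
C: 46
D: 38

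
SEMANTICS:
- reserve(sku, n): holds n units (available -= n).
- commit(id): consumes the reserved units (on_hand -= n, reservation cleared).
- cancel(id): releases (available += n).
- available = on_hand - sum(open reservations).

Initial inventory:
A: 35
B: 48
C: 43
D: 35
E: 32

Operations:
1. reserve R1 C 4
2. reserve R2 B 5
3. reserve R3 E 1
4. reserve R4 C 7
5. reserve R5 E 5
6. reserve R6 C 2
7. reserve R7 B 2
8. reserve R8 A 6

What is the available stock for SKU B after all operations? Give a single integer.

Step 1: reserve R1 C 4 -> on_hand[A=35 B=48 C=43 D=35 E=32] avail[A=35 B=48 C=39 D=35 E=32] open={R1}
Step 2: reserve R2 B 5 -> on_hand[A=35 B=48 C=43 D=35 E=32] avail[A=35 B=43 C=39 D=35 E=32] open={R1,R2}
Step 3: reserve R3 E 1 -> on_hand[A=35 B=48 C=43 D=35 E=32] avail[A=35 B=43 C=39 D=35 E=31] open={R1,R2,R3}
Step 4: reserve R4 C 7 -> on_hand[A=35 B=48 C=43 D=35 E=32] avail[A=35 B=43 C=32 D=35 E=31] open={R1,R2,R3,R4}
Step 5: reserve R5 E 5 -> on_hand[A=35 B=48 C=43 D=35 E=32] avail[A=35 B=43 C=32 D=35 E=26] open={R1,R2,R3,R4,R5}
Step 6: reserve R6 C 2 -> on_hand[A=35 B=48 C=43 D=35 E=32] avail[A=35 B=43 C=30 D=35 E=26] open={R1,R2,R3,R4,R5,R6}
Step 7: reserve R7 B 2 -> on_hand[A=35 B=48 C=43 D=35 E=32] avail[A=35 B=41 C=30 D=35 E=26] open={R1,R2,R3,R4,R5,R6,R7}
Step 8: reserve R8 A 6 -> on_hand[A=35 B=48 C=43 D=35 E=32] avail[A=29 B=41 C=30 D=35 E=26] open={R1,R2,R3,R4,R5,R6,R7,R8}
Final available[B] = 41

Answer: 41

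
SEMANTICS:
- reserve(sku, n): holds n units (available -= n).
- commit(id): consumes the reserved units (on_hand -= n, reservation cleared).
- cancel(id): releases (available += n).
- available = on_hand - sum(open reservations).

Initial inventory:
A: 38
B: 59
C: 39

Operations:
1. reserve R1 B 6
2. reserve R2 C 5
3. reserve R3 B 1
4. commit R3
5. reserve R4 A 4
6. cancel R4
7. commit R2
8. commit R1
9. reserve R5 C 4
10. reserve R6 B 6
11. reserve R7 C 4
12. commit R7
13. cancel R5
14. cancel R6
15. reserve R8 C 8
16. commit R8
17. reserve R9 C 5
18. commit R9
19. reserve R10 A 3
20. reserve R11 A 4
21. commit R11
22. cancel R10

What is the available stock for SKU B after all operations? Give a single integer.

Step 1: reserve R1 B 6 -> on_hand[A=38 B=59 C=39] avail[A=38 B=53 C=39] open={R1}
Step 2: reserve R2 C 5 -> on_hand[A=38 B=59 C=39] avail[A=38 B=53 C=34] open={R1,R2}
Step 3: reserve R3 B 1 -> on_hand[A=38 B=59 C=39] avail[A=38 B=52 C=34] open={R1,R2,R3}
Step 4: commit R3 -> on_hand[A=38 B=58 C=39] avail[A=38 B=52 C=34] open={R1,R2}
Step 5: reserve R4 A 4 -> on_hand[A=38 B=58 C=39] avail[A=34 B=52 C=34] open={R1,R2,R4}
Step 6: cancel R4 -> on_hand[A=38 B=58 C=39] avail[A=38 B=52 C=34] open={R1,R2}
Step 7: commit R2 -> on_hand[A=38 B=58 C=34] avail[A=38 B=52 C=34] open={R1}
Step 8: commit R1 -> on_hand[A=38 B=52 C=34] avail[A=38 B=52 C=34] open={}
Step 9: reserve R5 C 4 -> on_hand[A=38 B=52 C=34] avail[A=38 B=52 C=30] open={R5}
Step 10: reserve R6 B 6 -> on_hand[A=38 B=52 C=34] avail[A=38 B=46 C=30] open={R5,R6}
Step 11: reserve R7 C 4 -> on_hand[A=38 B=52 C=34] avail[A=38 B=46 C=26] open={R5,R6,R7}
Step 12: commit R7 -> on_hand[A=38 B=52 C=30] avail[A=38 B=46 C=26] open={R5,R6}
Step 13: cancel R5 -> on_hand[A=38 B=52 C=30] avail[A=38 B=46 C=30] open={R6}
Step 14: cancel R6 -> on_hand[A=38 B=52 C=30] avail[A=38 B=52 C=30] open={}
Step 15: reserve R8 C 8 -> on_hand[A=38 B=52 C=30] avail[A=38 B=52 C=22] open={R8}
Step 16: commit R8 -> on_hand[A=38 B=52 C=22] avail[A=38 B=52 C=22] open={}
Step 17: reserve R9 C 5 -> on_hand[A=38 B=52 C=22] avail[A=38 B=52 C=17] open={R9}
Step 18: commit R9 -> on_hand[A=38 B=52 C=17] avail[A=38 B=52 C=17] open={}
Step 19: reserve R10 A 3 -> on_hand[A=38 B=52 C=17] avail[A=35 B=52 C=17] open={R10}
Step 20: reserve R11 A 4 -> on_hand[A=38 B=52 C=17] avail[A=31 B=52 C=17] open={R10,R11}
Step 21: commit R11 -> on_hand[A=34 B=52 C=17] avail[A=31 B=52 C=17] open={R10}
Step 22: cancel R10 -> on_hand[A=34 B=52 C=17] avail[A=34 B=52 C=17] open={}
Final available[B] = 52

Answer: 52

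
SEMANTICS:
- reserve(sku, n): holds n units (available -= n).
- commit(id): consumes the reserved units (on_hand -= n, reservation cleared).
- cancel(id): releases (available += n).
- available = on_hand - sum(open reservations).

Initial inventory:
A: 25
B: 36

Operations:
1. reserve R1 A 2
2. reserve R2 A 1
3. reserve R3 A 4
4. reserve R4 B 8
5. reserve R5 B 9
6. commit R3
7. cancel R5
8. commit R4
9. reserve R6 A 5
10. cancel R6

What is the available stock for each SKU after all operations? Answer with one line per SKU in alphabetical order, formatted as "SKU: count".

Step 1: reserve R1 A 2 -> on_hand[A=25 B=36] avail[A=23 B=36] open={R1}
Step 2: reserve R2 A 1 -> on_hand[A=25 B=36] avail[A=22 B=36] open={R1,R2}
Step 3: reserve R3 A 4 -> on_hand[A=25 B=36] avail[A=18 B=36] open={R1,R2,R3}
Step 4: reserve R4 B 8 -> on_hand[A=25 B=36] avail[A=18 B=28] open={R1,R2,R3,R4}
Step 5: reserve R5 B 9 -> on_hand[A=25 B=36] avail[A=18 B=19] open={R1,R2,R3,R4,R5}
Step 6: commit R3 -> on_hand[A=21 B=36] avail[A=18 B=19] open={R1,R2,R4,R5}
Step 7: cancel R5 -> on_hand[A=21 B=36] avail[A=18 B=28] open={R1,R2,R4}
Step 8: commit R4 -> on_hand[A=21 B=28] avail[A=18 B=28] open={R1,R2}
Step 9: reserve R6 A 5 -> on_hand[A=21 B=28] avail[A=13 B=28] open={R1,R2,R6}
Step 10: cancel R6 -> on_hand[A=21 B=28] avail[A=18 B=28] open={R1,R2}

Answer: A: 18
B: 28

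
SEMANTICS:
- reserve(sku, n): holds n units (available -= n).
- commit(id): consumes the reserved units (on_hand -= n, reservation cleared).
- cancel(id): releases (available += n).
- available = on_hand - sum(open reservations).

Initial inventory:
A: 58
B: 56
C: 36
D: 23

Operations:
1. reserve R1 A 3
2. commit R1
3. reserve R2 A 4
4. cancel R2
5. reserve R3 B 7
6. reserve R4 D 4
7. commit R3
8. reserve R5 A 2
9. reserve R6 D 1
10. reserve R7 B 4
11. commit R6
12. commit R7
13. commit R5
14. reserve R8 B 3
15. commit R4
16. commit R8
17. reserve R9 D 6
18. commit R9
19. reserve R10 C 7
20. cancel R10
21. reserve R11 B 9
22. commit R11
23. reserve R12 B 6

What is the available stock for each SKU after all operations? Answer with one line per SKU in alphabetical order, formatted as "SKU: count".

Answer: A: 53
B: 27
C: 36
D: 12

Derivation:
Step 1: reserve R1 A 3 -> on_hand[A=58 B=56 C=36 D=23] avail[A=55 B=56 C=36 D=23] open={R1}
Step 2: commit R1 -> on_hand[A=55 B=56 C=36 D=23] avail[A=55 B=56 C=36 D=23] open={}
Step 3: reserve R2 A 4 -> on_hand[A=55 B=56 C=36 D=23] avail[A=51 B=56 C=36 D=23] open={R2}
Step 4: cancel R2 -> on_hand[A=55 B=56 C=36 D=23] avail[A=55 B=56 C=36 D=23] open={}
Step 5: reserve R3 B 7 -> on_hand[A=55 B=56 C=36 D=23] avail[A=55 B=49 C=36 D=23] open={R3}
Step 6: reserve R4 D 4 -> on_hand[A=55 B=56 C=36 D=23] avail[A=55 B=49 C=36 D=19] open={R3,R4}
Step 7: commit R3 -> on_hand[A=55 B=49 C=36 D=23] avail[A=55 B=49 C=36 D=19] open={R4}
Step 8: reserve R5 A 2 -> on_hand[A=55 B=49 C=36 D=23] avail[A=53 B=49 C=36 D=19] open={R4,R5}
Step 9: reserve R6 D 1 -> on_hand[A=55 B=49 C=36 D=23] avail[A=53 B=49 C=36 D=18] open={R4,R5,R6}
Step 10: reserve R7 B 4 -> on_hand[A=55 B=49 C=36 D=23] avail[A=53 B=45 C=36 D=18] open={R4,R5,R6,R7}
Step 11: commit R6 -> on_hand[A=55 B=49 C=36 D=22] avail[A=53 B=45 C=36 D=18] open={R4,R5,R7}
Step 12: commit R7 -> on_hand[A=55 B=45 C=36 D=22] avail[A=53 B=45 C=36 D=18] open={R4,R5}
Step 13: commit R5 -> on_hand[A=53 B=45 C=36 D=22] avail[A=53 B=45 C=36 D=18] open={R4}
Step 14: reserve R8 B 3 -> on_hand[A=53 B=45 C=36 D=22] avail[A=53 B=42 C=36 D=18] open={R4,R8}
Step 15: commit R4 -> on_hand[A=53 B=45 C=36 D=18] avail[A=53 B=42 C=36 D=18] open={R8}
Step 16: commit R8 -> on_hand[A=53 B=42 C=36 D=18] avail[A=53 B=42 C=36 D=18] open={}
Step 17: reserve R9 D 6 -> on_hand[A=53 B=42 C=36 D=18] avail[A=53 B=42 C=36 D=12] open={R9}
Step 18: commit R9 -> on_hand[A=53 B=42 C=36 D=12] avail[A=53 B=42 C=36 D=12] open={}
Step 19: reserve R10 C 7 -> on_hand[A=53 B=42 C=36 D=12] avail[A=53 B=42 C=29 D=12] open={R10}
Step 20: cancel R10 -> on_hand[A=53 B=42 C=36 D=12] avail[A=53 B=42 C=36 D=12] open={}
Step 21: reserve R11 B 9 -> on_hand[A=53 B=42 C=36 D=12] avail[A=53 B=33 C=36 D=12] open={R11}
Step 22: commit R11 -> on_hand[A=53 B=33 C=36 D=12] avail[A=53 B=33 C=36 D=12] open={}
Step 23: reserve R12 B 6 -> on_hand[A=53 B=33 C=36 D=12] avail[A=53 B=27 C=36 D=12] open={R12}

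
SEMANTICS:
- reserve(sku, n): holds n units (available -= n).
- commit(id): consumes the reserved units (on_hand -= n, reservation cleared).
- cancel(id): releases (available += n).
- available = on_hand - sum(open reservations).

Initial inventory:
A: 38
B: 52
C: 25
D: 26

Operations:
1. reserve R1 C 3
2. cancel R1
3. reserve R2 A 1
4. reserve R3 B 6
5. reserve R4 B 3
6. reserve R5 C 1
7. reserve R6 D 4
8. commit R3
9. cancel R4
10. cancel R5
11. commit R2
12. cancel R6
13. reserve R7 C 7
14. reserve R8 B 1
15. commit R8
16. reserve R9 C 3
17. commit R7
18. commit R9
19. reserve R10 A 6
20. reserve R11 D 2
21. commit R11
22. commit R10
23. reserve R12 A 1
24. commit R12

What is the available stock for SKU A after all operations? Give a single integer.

Step 1: reserve R1 C 3 -> on_hand[A=38 B=52 C=25 D=26] avail[A=38 B=52 C=22 D=26] open={R1}
Step 2: cancel R1 -> on_hand[A=38 B=52 C=25 D=26] avail[A=38 B=52 C=25 D=26] open={}
Step 3: reserve R2 A 1 -> on_hand[A=38 B=52 C=25 D=26] avail[A=37 B=52 C=25 D=26] open={R2}
Step 4: reserve R3 B 6 -> on_hand[A=38 B=52 C=25 D=26] avail[A=37 B=46 C=25 D=26] open={R2,R3}
Step 5: reserve R4 B 3 -> on_hand[A=38 B=52 C=25 D=26] avail[A=37 B=43 C=25 D=26] open={R2,R3,R4}
Step 6: reserve R5 C 1 -> on_hand[A=38 B=52 C=25 D=26] avail[A=37 B=43 C=24 D=26] open={R2,R3,R4,R5}
Step 7: reserve R6 D 4 -> on_hand[A=38 B=52 C=25 D=26] avail[A=37 B=43 C=24 D=22] open={R2,R3,R4,R5,R6}
Step 8: commit R3 -> on_hand[A=38 B=46 C=25 D=26] avail[A=37 B=43 C=24 D=22] open={R2,R4,R5,R6}
Step 9: cancel R4 -> on_hand[A=38 B=46 C=25 D=26] avail[A=37 B=46 C=24 D=22] open={R2,R5,R6}
Step 10: cancel R5 -> on_hand[A=38 B=46 C=25 D=26] avail[A=37 B=46 C=25 D=22] open={R2,R6}
Step 11: commit R2 -> on_hand[A=37 B=46 C=25 D=26] avail[A=37 B=46 C=25 D=22] open={R6}
Step 12: cancel R6 -> on_hand[A=37 B=46 C=25 D=26] avail[A=37 B=46 C=25 D=26] open={}
Step 13: reserve R7 C 7 -> on_hand[A=37 B=46 C=25 D=26] avail[A=37 B=46 C=18 D=26] open={R7}
Step 14: reserve R8 B 1 -> on_hand[A=37 B=46 C=25 D=26] avail[A=37 B=45 C=18 D=26] open={R7,R8}
Step 15: commit R8 -> on_hand[A=37 B=45 C=25 D=26] avail[A=37 B=45 C=18 D=26] open={R7}
Step 16: reserve R9 C 3 -> on_hand[A=37 B=45 C=25 D=26] avail[A=37 B=45 C=15 D=26] open={R7,R9}
Step 17: commit R7 -> on_hand[A=37 B=45 C=18 D=26] avail[A=37 B=45 C=15 D=26] open={R9}
Step 18: commit R9 -> on_hand[A=37 B=45 C=15 D=26] avail[A=37 B=45 C=15 D=26] open={}
Step 19: reserve R10 A 6 -> on_hand[A=37 B=45 C=15 D=26] avail[A=31 B=45 C=15 D=26] open={R10}
Step 20: reserve R11 D 2 -> on_hand[A=37 B=45 C=15 D=26] avail[A=31 B=45 C=15 D=24] open={R10,R11}
Step 21: commit R11 -> on_hand[A=37 B=45 C=15 D=24] avail[A=31 B=45 C=15 D=24] open={R10}
Step 22: commit R10 -> on_hand[A=31 B=45 C=15 D=24] avail[A=31 B=45 C=15 D=24] open={}
Step 23: reserve R12 A 1 -> on_hand[A=31 B=45 C=15 D=24] avail[A=30 B=45 C=15 D=24] open={R12}
Step 24: commit R12 -> on_hand[A=30 B=45 C=15 D=24] avail[A=30 B=45 C=15 D=24] open={}
Final available[A] = 30

Answer: 30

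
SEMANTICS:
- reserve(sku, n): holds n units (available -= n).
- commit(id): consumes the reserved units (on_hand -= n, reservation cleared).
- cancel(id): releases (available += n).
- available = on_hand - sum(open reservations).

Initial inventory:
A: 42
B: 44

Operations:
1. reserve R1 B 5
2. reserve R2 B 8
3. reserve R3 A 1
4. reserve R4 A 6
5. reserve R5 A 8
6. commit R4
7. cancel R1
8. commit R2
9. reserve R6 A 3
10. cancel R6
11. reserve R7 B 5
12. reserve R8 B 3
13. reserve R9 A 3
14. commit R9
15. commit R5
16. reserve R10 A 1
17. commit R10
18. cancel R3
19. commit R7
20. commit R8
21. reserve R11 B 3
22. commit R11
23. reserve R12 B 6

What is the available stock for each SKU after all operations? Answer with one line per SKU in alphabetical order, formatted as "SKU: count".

Answer: A: 24
B: 19

Derivation:
Step 1: reserve R1 B 5 -> on_hand[A=42 B=44] avail[A=42 B=39] open={R1}
Step 2: reserve R2 B 8 -> on_hand[A=42 B=44] avail[A=42 B=31] open={R1,R2}
Step 3: reserve R3 A 1 -> on_hand[A=42 B=44] avail[A=41 B=31] open={R1,R2,R3}
Step 4: reserve R4 A 6 -> on_hand[A=42 B=44] avail[A=35 B=31] open={R1,R2,R3,R4}
Step 5: reserve R5 A 8 -> on_hand[A=42 B=44] avail[A=27 B=31] open={R1,R2,R3,R4,R5}
Step 6: commit R4 -> on_hand[A=36 B=44] avail[A=27 B=31] open={R1,R2,R3,R5}
Step 7: cancel R1 -> on_hand[A=36 B=44] avail[A=27 B=36] open={R2,R3,R5}
Step 8: commit R2 -> on_hand[A=36 B=36] avail[A=27 B=36] open={R3,R5}
Step 9: reserve R6 A 3 -> on_hand[A=36 B=36] avail[A=24 B=36] open={R3,R5,R6}
Step 10: cancel R6 -> on_hand[A=36 B=36] avail[A=27 B=36] open={R3,R5}
Step 11: reserve R7 B 5 -> on_hand[A=36 B=36] avail[A=27 B=31] open={R3,R5,R7}
Step 12: reserve R8 B 3 -> on_hand[A=36 B=36] avail[A=27 B=28] open={R3,R5,R7,R8}
Step 13: reserve R9 A 3 -> on_hand[A=36 B=36] avail[A=24 B=28] open={R3,R5,R7,R8,R9}
Step 14: commit R9 -> on_hand[A=33 B=36] avail[A=24 B=28] open={R3,R5,R7,R8}
Step 15: commit R5 -> on_hand[A=25 B=36] avail[A=24 B=28] open={R3,R7,R8}
Step 16: reserve R10 A 1 -> on_hand[A=25 B=36] avail[A=23 B=28] open={R10,R3,R7,R8}
Step 17: commit R10 -> on_hand[A=24 B=36] avail[A=23 B=28] open={R3,R7,R8}
Step 18: cancel R3 -> on_hand[A=24 B=36] avail[A=24 B=28] open={R7,R8}
Step 19: commit R7 -> on_hand[A=24 B=31] avail[A=24 B=28] open={R8}
Step 20: commit R8 -> on_hand[A=24 B=28] avail[A=24 B=28] open={}
Step 21: reserve R11 B 3 -> on_hand[A=24 B=28] avail[A=24 B=25] open={R11}
Step 22: commit R11 -> on_hand[A=24 B=25] avail[A=24 B=25] open={}
Step 23: reserve R12 B 6 -> on_hand[A=24 B=25] avail[A=24 B=19] open={R12}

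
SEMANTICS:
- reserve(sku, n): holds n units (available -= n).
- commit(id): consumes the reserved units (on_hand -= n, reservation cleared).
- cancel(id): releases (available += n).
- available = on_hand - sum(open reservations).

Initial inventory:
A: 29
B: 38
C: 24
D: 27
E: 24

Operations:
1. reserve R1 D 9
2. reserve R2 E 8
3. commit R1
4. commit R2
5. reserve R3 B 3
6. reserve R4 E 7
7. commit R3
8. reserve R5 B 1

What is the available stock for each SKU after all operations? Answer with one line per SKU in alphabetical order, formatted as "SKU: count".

Step 1: reserve R1 D 9 -> on_hand[A=29 B=38 C=24 D=27 E=24] avail[A=29 B=38 C=24 D=18 E=24] open={R1}
Step 2: reserve R2 E 8 -> on_hand[A=29 B=38 C=24 D=27 E=24] avail[A=29 B=38 C=24 D=18 E=16] open={R1,R2}
Step 3: commit R1 -> on_hand[A=29 B=38 C=24 D=18 E=24] avail[A=29 B=38 C=24 D=18 E=16] open={R2}
Step 4: commit R2 -> on_hand[A=29 B=38 C=24 D=18 E=16] avail[A=29 B=38 C=24 D=18 E=16] open={}
Step 5: reserve R3 B 3 -> on_hand[A=29 B=38 C=24 D=18 E=16] avail[A=29 B=35 C=24 D=18 E=16] open={R3}
Step 6: reserve R4 E 7 -> on_hand[A=29 B=38 C=24 D=18 E=16] avail[A=29 B=35 C=24 D=18 E=9] open={R3,R4}
Step 7: commit R3 -> on_hand[A=29 B=35 C=24 D=18 E=16] avail[A=29 B=35 C=24 D=18 E=9] open={R4}
Step 8: reserve R5 B 1 -> on_hand[A=29 B=35 C=24 D=18 E=16] avail[A=29 B=34 C=24 D=18 E=9] open={R4,R5}

Answer: A: 29
B: 34
C: 24
D: 18
E: 9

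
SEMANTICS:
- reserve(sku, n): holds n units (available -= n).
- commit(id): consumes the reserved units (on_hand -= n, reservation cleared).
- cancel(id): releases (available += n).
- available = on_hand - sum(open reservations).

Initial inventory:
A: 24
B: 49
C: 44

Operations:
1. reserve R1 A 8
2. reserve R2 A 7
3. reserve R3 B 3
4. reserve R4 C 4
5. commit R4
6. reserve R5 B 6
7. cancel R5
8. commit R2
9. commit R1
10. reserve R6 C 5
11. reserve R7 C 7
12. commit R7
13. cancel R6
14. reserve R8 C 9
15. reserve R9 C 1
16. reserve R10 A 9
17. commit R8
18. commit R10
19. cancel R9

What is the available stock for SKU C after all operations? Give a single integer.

Step 1: reserve R1 A 8 -> on_hand[A=24 B=49 C=44] avail[A=16 B=49 C=44] open={R1}
Step 2: reserve R2 A 7 -> on_hand[A=24 B=49 C=44] avail[A=9 B=49 C=44] open={R1,R2}
Step 3: reserve R3 B 3 -> on_hand[A=24 B=49 C=44] avail[A=9 B=46 C=44] open={R1,R2,R3}
Step 4: reserve R4 C 4 -> on_hand[A=24 B=49 C=44] avail[A=9 B=46 C=40] open={R1,R2,R3,R4}
Step 5: commit R4 -> on_hand[A=24 B=49 C=40] avail[A=9 B=46 C=40] open={R1,R2,R3}
Step 6: reserve R5 B 6 -> on_hand[A=24 B=49 C=40] avail[A=9 B=40 C=40] open={R1,R2,R3,R5}
Step 7: cancel R5 -> on_hand[A=24 B=49 C=40] avail[A=9 B=46 C=40] open={R1,R2,R3}
Step 8: commit R2 -> on_hand[A=17 B=49 C=40] avail[A=9 B=46 C=40] open={R1,R3}
Step 9: commit R1 -> on_hand[A=9 B=49 C=40] avail[A=9 B=46 C=40] open={R3}
Step 10: reserve R6 C 5 -> on_hand[A=9 B=49 C=40] avail[A=9 B=46 C=35] open={R3,R6}
Step 11: reserve R7 C 7 -> on_hand[A=9 B=49 C=40] avail[A=9 B=46 C=28] open={R3,R6,R7}
Step 12: commit R7 -> on_hand[A=9 B=49 C=33] avail[A=9 B=46 C=28] open={R3,R6}
Step 13: cancel R6 -> on_hand[A=9 B=49 C=33] avail[A=9 B=46 C=33] open={R3}
Step 14: reserve R8 C 9 -> on_hand[A=9 B=49 C=33] avail[A=9 B=46 C=24] open={R3,R8}
Step 15: reserve R9 C 1 -> on_hand[A=9 B=49 C=33] avail[A=9 B=46 C=23] open={R3,R8,R9}
Step 16: reserve R10 A 9 -> on_hand[A=9 B=49 C=33] avail[A=0 B=46 C=23] open={R10,R3,R8,R9}
Step 17: commit R8 -> on_hand[A=9 B=49 C=24] avail[A=0 B=46 C=23] open={R10,R3,R9}
Step 18: commit R10 -> on_hand[A=0 B=49 C=24] avail[A=0 B=46 C=23] open={R3,R9}
Step 19: cancel R9 -> on_hand[A=0 B=49 C=24] avail[A=0 B=46 C=24] open={R3}
Final available[C] = 24

Answer: 24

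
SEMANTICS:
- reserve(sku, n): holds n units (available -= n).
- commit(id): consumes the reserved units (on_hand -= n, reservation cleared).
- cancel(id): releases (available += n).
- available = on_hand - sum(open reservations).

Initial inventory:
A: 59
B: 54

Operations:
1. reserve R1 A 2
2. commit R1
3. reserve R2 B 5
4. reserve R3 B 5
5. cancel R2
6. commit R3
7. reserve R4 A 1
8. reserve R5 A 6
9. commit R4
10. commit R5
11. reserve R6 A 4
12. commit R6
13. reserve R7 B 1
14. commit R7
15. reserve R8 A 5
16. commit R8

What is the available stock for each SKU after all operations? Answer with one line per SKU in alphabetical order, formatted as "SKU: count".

Step 1: reserve R1 A 2 -> on_hand[A=59 B=54] avail[A=57 B=54] open={R1}
Step 2: commit R1 -> on_hand[A=57 B=54] avail[A=57 B=54] open={}
Step 3: reserve R2 B 5 -> on_hand[A=57 B=54] avail[A=57 B=49] open={R2}
Step 4: reserve R3 B 5 -> on_hand[A=57 B=54] avail[A=57 B=44] open={R2,R3}
Step 5: cancel R2 -> on_hand[A=57 B=54] avail[A=57 B=49] open={R3}
Step 6: commit R3 -> on_hand[A=57 B=49] avail[A=57 B=49] open={}
Step 7: reserve R4 A 1 -> on_hand[A=57 B=49] avail[A=56 B=49] open={R4}
Step 8: reserve R5 A 6 -> on_hand[A=57 B=49] avail[A=50 B=49] open={R4,R5}
Step 9: commit R4 -> on_hand[A=56 B=49] avail[A=50 B=49] open={R5}
Step 10: commit R5 -> on_hand[A=50 B=49] avail[A=50 B=49] open={}
Step 11: reserve R6 A 4 -> on_hand[A=50 B=49] avail[A=46 B=49] open={R6}
Step 12: commit R6 -> on_hand[A=46 B=49] avail[A=46 B=49] open={}
Step 13: reserve R7 B 1 -> on_hand[A=46 B=49] avail[A=46 B=48] open={R7}
Step 14: commit R7 -> on_hand[A=46 B=48] avail[A=46 B=48] open={}
Step 15: reserve R8 A 5 -> on_hand[A=46 B=48] avail[A=41 B=48] open={R8}
Step 16: commit R8 -> on_hand[A=41 B=48] avail[A=41 B=48] open={}

Answer: A: 41
B: 48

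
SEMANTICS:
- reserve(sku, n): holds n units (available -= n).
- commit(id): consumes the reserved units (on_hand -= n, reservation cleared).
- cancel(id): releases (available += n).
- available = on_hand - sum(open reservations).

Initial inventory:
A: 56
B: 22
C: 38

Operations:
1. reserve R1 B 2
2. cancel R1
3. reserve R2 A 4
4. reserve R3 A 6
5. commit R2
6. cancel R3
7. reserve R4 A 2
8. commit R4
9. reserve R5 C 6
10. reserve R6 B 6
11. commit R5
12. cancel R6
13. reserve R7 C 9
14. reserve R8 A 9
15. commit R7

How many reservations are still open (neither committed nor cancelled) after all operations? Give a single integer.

Step 1: reserve R1 B 2 -> on_hand[A=56 B=22 C=38] avail[A=56 B=20 C=38] open={R1}
Step 2: cancel R1 -> on_hand[A=56 B=22 C=38] avail[A=56 B=22 C=38] open={}
Step 3: reserve R2 A 4 -> on_hand[A=56 B=22 C=38] avail[A=52 B=22 C=38] open={R2}
Step 4: reserve R3 A 6 -> on_hand[A=56 B=22 C=38] avail[A=46 B=22 C=38] open={R2,R3}
Step 5: commit R2 -> on_hand[A=52 B=22 C=38] avail[A=46 B=22 C=38] open={R3}
Step 6: cancel R3 -> on_hand[A=52 B=22 C=38] avail[A=52 B=22 C=38] open={}
Step 7: reserve R4 A 2 -> on_hand[A=52 B=22 C=38] avail[A=50 B=22 C=38] open={R4}
Step 8: commit R4 -> on_hand[A=50 B=22 C=38] avail[A=50 B=22 C=38] open={}
Step 9: reserve R5 C 6 -> on_hand[A=50 B=22 C=38] avail[A=50 B=22 C=32] open={R5}
Step 10: reserve R6 B 6 -> on_hand[A=50 B=22 C=38] avail[A=50 B=16 C=32] open={R5,R6}
Step 11: commit R5 -> on_hand[A=50 B=22 C=32] avail[A=50 B=16 C=32] open={R6}
Step 12: cancel R6 -> on_hand[A=50 B=22 C=32] avail[A=50 B=22 C=32] open={}
Step 13: reserve R7 C 9 -> on_hand[A=50 B=22 C=32] avail[A=50 B=22 C=23] open={R7}
Step 14: reserve R8 A 9 -> on_hand[A=50 B=22 C=32] avail[A=41 B=22 C=23] open={R7,R8}
Step 15: commit R7 -> on_hand[A=50 B=22 C=23] avail[A=41 B=22 C=23] open={R8}
Open reservations: ['R8'] -> 1

Answer: 1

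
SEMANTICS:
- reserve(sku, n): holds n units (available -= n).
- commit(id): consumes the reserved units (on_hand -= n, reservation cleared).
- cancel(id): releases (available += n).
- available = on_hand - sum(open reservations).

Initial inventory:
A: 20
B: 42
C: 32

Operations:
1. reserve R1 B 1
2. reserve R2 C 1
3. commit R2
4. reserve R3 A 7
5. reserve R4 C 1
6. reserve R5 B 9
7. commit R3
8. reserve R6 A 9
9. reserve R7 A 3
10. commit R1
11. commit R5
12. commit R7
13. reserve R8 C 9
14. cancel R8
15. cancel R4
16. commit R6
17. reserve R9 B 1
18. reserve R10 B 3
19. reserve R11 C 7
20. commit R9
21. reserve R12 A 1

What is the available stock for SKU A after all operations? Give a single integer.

Answer: 0

Derivation:
Step 1: reserve R1 B 1 -> on_hand[A=20 B=42 C=32] avail[A=20 B=41 C=32] open={R1}
Step 2: reserve R2 C 1 -> on_hand[A=20 B=42 C=32] avail[A=20 B=41 C=31] open={R1,R2}
Step 3: commit R2 -> on_hand[A=20 B=42 C=31] avail[A=20 B=41 C=31] open={R1}
Step 4: reserve R3 A 7 -> on_hand[A=20 B=42 C=31] avail[A=13 B=41 C=31] open={R1,R3}
Step 5: reserve R4 C 1 -> on_hand[A=20 B=42 C=31] avail[A=13 B=41 C=30] open={R1,R3,R4}
Step 6: reserve R5 B 9 -> on_hand[A=20 B=42 C=31] avail[A=13 B=32 C=30] open={R1,R3,R4,R5}
Step 7: commit R3 -> on_hand[A=13 B=42 C=31] avail[A=13 B=32 C=30] open={R1,R4,R5}
Step 8: reserve R6 A 9 -> on_hand[A=13 B=42 C=31] avail[A=4 B=32 C=30] open={R1,R4,R5,R6}
Step 9: reserve R7 A 3 -> on_hand[A=13 B=42 C=31] avail[A=1 B=32 C=30] open={R1,R4,R5,R6,R7}
Step 10: commit R1 -> on_hand[A=13 B=41 C=31] avail[A=1 B=32 C=30] open={R4,R5,R6,R7}
Step 11: commit R5 -> on_hand[A=13 B=32 C=31] avail[A=1 B=32 C=30] open={R4,R6,R7}
Step 12: commit R7 -> on_hand[A=10 B=32 C=31] avail[A=1 B=32 C=30] open={R4,R6}
Step 13: reserve R8 C 9 -> on_hand[A=10 B=32 C=31] avail[A=1 B=32 C=21] open={R4,R6,R8}
Step 14: cancel R8 -> on_hand[A=10 B=32 C=31] avail[A=1 B=32 C=30] open={R4,R6}
Step 15: cancel R4 -> on_hand[A=10 B=32 C=31] avail[A=1 B=32 C=31] open={R6}
Step 16: commit R6 -> on_hand[A=1 B=32 C=31] avail[A=1 B=32 C=31] open={}
Step 17: reserve R9 B 1 -> on_hand[A=1 B=32 C=31] avail[A=1 B=31 C=31] open={R9}
Step 18: reserve R10 B 3 -> on_hand[A=1 B=32 C=31] avail[A=1 B=28 C=31] open={R10,R9}
Step 19: reserve R11 C 7 -> on_hand[A=1 B=32 C=31] avail[A=1 B=28 C=24] open={R10,R11,R9}
Step 20: commit R9 -> on_hand[A=1 B=31 C=31] avail[A=1 B=28 C=24] open={R10,R11}
Step 21: reserve R12 A 1 -> on_hand[A=1 B=31 C=31] avail[A=0 B=28 C=24] open={R10,R11,R12}
Final available[A] = 0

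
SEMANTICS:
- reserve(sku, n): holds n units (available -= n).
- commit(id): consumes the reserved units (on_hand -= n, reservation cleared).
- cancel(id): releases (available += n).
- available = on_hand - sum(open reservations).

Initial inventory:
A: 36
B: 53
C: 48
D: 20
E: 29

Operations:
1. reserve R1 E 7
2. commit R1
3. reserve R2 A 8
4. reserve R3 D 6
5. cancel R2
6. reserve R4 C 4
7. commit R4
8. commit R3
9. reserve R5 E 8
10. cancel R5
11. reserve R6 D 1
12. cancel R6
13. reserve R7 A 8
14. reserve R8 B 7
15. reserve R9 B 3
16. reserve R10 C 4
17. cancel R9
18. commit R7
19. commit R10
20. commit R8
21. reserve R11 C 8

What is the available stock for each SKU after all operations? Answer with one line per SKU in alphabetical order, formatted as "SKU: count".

Step 1: reserve R1 E 7 -> on_hand[A=36 B=53 C=48 D=20 E=29] avail[A=36 B=53 C=48 D=20 E=22] open={R1}
Step 2: commit R1 -> on_hand[A=36 B=53 C=48 D=20 E=22] avail[A=36 B=53 C=48 D=20 E=22] open={}
Step 3: reserve R2 A 8 -> on_hand[A=36 B=53 C=48 D=20 E=22] avail[A=28 B=53 C=48 D=20 E=22] open={R2}
Step 4: reserve R3 D 6 -> on_hand[A=36 B=53 C=48 D=20 E=22] avail[A=28 B=53 C=48 D=14 E=22] open={R2,R3}
Step 5: cancel R2 -> on_hand[A=36 B=53 C=48 D=20 E=22] avail[A=36 B=53 C=48 D=14 E=22] open={R3}
Step 6: reserve R4 C 4 -> on_hand[A=36 B=53 C=48 D=20 E=22] avail[A=36 B=53 C=44 D=14 E=22] open={R3,R4}
Step 7: commit R4 -> on_hand[A=36 B=53 C=44 D=20 E=22] avail[A=36 B=53 C=44 D=14 E=22] open={R3}
Step 8: commit R3 -> on_hand[A=36 B=53 C=44 D=14 E=22] avail[A=36 B=53 C=44 D=14 E=22] open={}
Step 9: reserve R5 E 8 -> on_hand[A=36 B=53 C=44 D=14 E=22] avail[A=36 B=53 C=44 D=14 E=14] open={R5}
Step 10: cancel R5 -> on_hand[A=36 B=53 C=44 D=14 E=22] avail[A=36 B=53 C=44 D=14 E=22] open={}
Step 11: reserve R6 D 1 -> on_hand[A=36 B=53 C=44 D=14 E=22] avail[A=36 B=53 C=44 D=13 E=22] open={R6}
Step 12: cancel R6 -> on_hand[A=36 B=53 C=44 D=14 E=22] avail[A=36 B=53 C=44 D=14 E=22] open={}
Step 13: reserve R7 A 8 -> on_hand[A=36 B=53 C=44 D=14 E=22] avail[A=28 B=53 C=44 D=14 E=22] open={R7}
Step 14: reserve R8 B 7 -> on_hand[A=36 B=53 C=44 D=14 E=22] avail[A=28 B=46 C=44 D=14 E=22] open={R7,R8}
Step 15: reserve R9 B 3 -> on_hand[A=36 B=53 C=44 D=14 E=22] avail[A=28 B=43 C=44 D=14 E=22] open={R7,R8,R9}
Step 16: reserve R10 C 4 -> on_hand[A=36 B=53 C=44 D=14 E=22] avail[A=28 B=43 C=40 D=14 E=22] open={R10,R7,R8,R9}
Step 17: cancel R9 -> on_hand[A=36 B=53 C=44 D=14 E=22] avail[A=28 B=46 C=40 D=14 E=22] open={R10,R7,R8}
Step 18: commit R7 -> on_hand[A=28 B=53 C=44 D=14 E=22] avail[A=28 B=46 C=40 D=14 E=22] open={R10,R8}
Step 19: commit R10 -> on_hand[A=28 B=53 C=40 D=14 E=22] avail[A=28 B=46 C=40 D=14 E=22] open={R8}
Step 20: commit R8 -> on_hand[A=28 B=46 C=40 D=14 E=22] avail[A=28 B=46 C=40 D=14 E=22] open={}
Step 21: reserve R11 C 8 -> on_hand[A=28 B=46 C=40 D=14 E=22] avail[A=28 B=46 C=32 D=14 E=22] open={R11}

Answer: A: 28
B: 46
C: 32
D: 14
E: 22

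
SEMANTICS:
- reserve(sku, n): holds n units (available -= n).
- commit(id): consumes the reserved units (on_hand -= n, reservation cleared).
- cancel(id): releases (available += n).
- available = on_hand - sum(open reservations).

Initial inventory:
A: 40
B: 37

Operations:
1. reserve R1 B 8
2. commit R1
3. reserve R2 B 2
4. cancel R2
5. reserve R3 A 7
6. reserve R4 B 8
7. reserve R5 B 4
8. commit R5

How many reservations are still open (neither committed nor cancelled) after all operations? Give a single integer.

Step 1: reserve R1 B 8 -> on_hand[A=40 B=37] avail[A=40 B=29] open={R1}
Step 2: commit R1 -> on_hand[A=40 B=29] avail[A=40 B=29] open={}
Step 3: reserve R2 B 2 -> on_hand[A=40 B=29] avail[A=40 B=27] open={R2}
Step 4: cancel R2 -> on_hand[A=40 B=29] avail[A=40 B=29] open={}
Step 5: reserve R3 A 7 -> on_hand[A=40 B=29] avail[A=33 B=29] open={R3}
Step 6: reserve R4 B 8 -> on_hand[A=40 B=29] avail[A=33 B=21] open={R3,R4}
Step 7: reserve R5 B 4 -> on_hand[A=40 B=29] avail[A=33 B=17] open={R3,R4,R5}
Step 8: commit R5 -> on_hand[A=40 B=25] avail[A=33 B=17] open={R3,R4}
Open reservations: ['R3', 'R4'] -> 2

Answer: 2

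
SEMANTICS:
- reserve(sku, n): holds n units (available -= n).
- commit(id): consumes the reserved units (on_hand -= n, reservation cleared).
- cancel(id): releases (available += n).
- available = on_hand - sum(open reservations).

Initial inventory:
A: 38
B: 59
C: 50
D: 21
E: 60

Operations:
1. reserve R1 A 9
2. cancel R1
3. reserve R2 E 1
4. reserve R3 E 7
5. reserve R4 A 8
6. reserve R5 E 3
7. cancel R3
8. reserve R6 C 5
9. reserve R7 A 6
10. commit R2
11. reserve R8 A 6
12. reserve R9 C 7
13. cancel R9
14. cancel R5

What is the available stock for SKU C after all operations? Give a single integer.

Step 1: reserve R1 A 9 -> on_hand[A=38 B=59 C=50 D=21 E=60] avail[A=29 B=59 C=50 D=21 E=60] open={R1}
Step 2: cancel R1 -> on_hand[A=38 B=59 C=50 D=21 E=60] avail[A=38 B=59 C=50 D=21 E=60] open={}
Step 3: reserve R2 E 1 -> on_hand[A=38 B=59 C=50 D=21 E=60] avail[A=38 B=59 C=50 D=21 E=59] open={R2}
Step 4: reserve R3 E 7 -> on_hand[A=38 B=59 C=50 D=21 E=60] avail[A=38 B=59 C=50 D=21 E=52] open={R2,R3}
Step 5: reserve R4 A 8 -> on_hand[A=38 B=59 C=50 D=21 E=60] avail[A=30 B=59 C=50 D=21 E=52] open={R2,R3,R4}
Step 6: reserve R5 E 3 -> on_hand[A=38 B=59 C=50 D=21 E=60] avail[A=30 B=59 C=50 D=21 E=49] open={R2,R3,R4,R5}
Step 7: cancel R3 -> on_hand[A=38 B=59 C=50 D=21 E=60] avail[A=30 B=59 C=50 D=21 E=56] open={R2,R4,R5}
Step 8: reserve R6 C 5 -> on_hand[A=38 B=59 C=50 D=21 E=60] avail[A=30 B=59 C=45 D=21 E=56] open={R2,R4,R5,R6}
Step 9: reserve R7 A 6 -> on_hand[A=38 B=59 C=50 D=21 E=60] avail[A=24 B=59 C=45 D=21 E=56] open={R2,R4,R5,R6,R7}
Step 10: commit R2 -> on_hand[A=38 B=59 C=50 D=21 E=59] avail[A=24 B=59 C=45 D=21 E=56] open={R4,R5,R6,R7}
Step 11: reserve R8 A 6 -> on_hand[A=38 B=59 C=50 D=21 E=59] avail[A=18 B=59 C=45 D=21 E=56] open={R4,R5,R6,R7,R8}
Step 12: reserve R9 C 7 -> on_hand[A=38 B=59 C=50 D=21 E=59] avail[A=18 B=59 C=38 D=21 E=56] open={R4,R5,R6,R7,R8,R9}
Step 13: cancel R9 -> on_hand[A=38 B=59 C=50 D=21 E=59] avail[A=18 B=59 C=45 D=21 E=56] open={R4,R5,R6,R7,R8}
Step 14: cancel R5 -> on_hand[A=38 B=59 C=50 D=21 E=59] avail[A=18 B=59 C=45 D=21 E=59] open={R4,R6,R7,R8}
Final available[C] = 45

Answer: 45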